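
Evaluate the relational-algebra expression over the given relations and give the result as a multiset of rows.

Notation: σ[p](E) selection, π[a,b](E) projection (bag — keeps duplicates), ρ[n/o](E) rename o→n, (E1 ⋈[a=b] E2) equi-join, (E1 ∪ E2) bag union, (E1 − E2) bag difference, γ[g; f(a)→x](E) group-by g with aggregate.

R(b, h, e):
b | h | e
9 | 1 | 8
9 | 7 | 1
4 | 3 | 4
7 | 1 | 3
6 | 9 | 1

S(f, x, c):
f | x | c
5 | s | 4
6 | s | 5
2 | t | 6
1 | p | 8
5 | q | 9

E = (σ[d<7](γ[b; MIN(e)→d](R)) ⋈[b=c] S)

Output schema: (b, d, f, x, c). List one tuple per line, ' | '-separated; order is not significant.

Row counts bottom-up:
  R → 5
  γ[b; MIN(e)→d](R) → 4
  σ[d<7](γ[b; MIN(e)→d](R)) → 4
  S → 5
  (σ[d<7](γ[b; MIN(e)→d](R)) ⋈[b=c] S) → 3

== RESULT ==
b | d | f | x | c
4 | 4 | 5 | s | 4
6 | 1 | 2 | t | 6
9 | 1 | 5 | q | 9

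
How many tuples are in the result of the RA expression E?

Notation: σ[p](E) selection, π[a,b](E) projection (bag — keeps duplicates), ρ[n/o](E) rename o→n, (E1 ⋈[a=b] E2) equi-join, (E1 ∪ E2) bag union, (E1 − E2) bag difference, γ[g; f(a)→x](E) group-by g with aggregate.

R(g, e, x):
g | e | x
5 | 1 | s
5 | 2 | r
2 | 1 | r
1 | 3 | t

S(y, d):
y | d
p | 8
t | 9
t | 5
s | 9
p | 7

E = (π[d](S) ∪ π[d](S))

Subexpression sizes:
  S → 5
  π[d](S) → 5
  S → 5
  π[d](S) → 5
  (π[d](S) ∪ π[d](S)) → 10

|E| = 10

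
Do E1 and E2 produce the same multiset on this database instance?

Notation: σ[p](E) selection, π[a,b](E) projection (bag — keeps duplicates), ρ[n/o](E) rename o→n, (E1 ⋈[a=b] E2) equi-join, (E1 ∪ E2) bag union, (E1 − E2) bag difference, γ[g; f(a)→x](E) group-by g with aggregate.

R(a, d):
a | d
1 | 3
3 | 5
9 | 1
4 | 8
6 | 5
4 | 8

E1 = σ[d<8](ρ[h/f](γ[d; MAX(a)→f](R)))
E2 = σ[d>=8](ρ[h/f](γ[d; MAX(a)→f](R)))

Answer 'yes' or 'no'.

E1 row counts bottom-up:
  R → 6
  γ[d; MAX(a)→f](R) → 4
  ρ[h/f](γ[d; MAX(a)→f](R)) → 4
  σ[d<8](ρ[h/f](γ[d; MAX(a)→f](R))) → 3
E2 row counts bottom-up:
  R → 6
  γ[d; MAX(a)→f](R) → 4
  ρ[h/f](γ[d; MAX(a)→f](R)) → 4
  σ[d>=8](ρ[h/f](γ[d; MAX(a)→f](R))) → 1

E1 result:
d | h
1 | 9
3 | 1
5 | 6
E2 result:
d | h
8 | 4
Witness: (3, 1) appears 1× in E1 but 0× in E2.

no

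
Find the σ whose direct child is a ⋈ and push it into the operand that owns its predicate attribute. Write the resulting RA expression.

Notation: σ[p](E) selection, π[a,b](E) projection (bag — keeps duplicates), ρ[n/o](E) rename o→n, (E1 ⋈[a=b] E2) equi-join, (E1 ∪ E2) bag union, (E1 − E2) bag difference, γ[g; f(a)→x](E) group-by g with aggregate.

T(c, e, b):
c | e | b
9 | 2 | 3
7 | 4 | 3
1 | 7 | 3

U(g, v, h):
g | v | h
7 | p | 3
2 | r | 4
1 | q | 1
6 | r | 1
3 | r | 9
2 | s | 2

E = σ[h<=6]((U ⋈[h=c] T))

σ filters on h, owned by the left side.
E' = (σ[h<=6](U) ⋈[h=c] T)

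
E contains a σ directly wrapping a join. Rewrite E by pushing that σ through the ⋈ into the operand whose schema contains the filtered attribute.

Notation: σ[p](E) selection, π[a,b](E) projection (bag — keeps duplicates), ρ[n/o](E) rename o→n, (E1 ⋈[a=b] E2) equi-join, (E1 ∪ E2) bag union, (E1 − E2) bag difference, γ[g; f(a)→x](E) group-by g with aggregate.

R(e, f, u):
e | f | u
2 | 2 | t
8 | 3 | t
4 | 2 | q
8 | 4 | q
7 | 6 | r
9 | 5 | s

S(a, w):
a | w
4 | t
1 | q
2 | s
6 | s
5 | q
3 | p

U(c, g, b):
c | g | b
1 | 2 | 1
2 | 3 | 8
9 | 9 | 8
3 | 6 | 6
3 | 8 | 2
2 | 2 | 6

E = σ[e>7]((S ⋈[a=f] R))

σ filters on e, owned by the right side.
E' = (S ⋈[a=f] σ[e>7](R))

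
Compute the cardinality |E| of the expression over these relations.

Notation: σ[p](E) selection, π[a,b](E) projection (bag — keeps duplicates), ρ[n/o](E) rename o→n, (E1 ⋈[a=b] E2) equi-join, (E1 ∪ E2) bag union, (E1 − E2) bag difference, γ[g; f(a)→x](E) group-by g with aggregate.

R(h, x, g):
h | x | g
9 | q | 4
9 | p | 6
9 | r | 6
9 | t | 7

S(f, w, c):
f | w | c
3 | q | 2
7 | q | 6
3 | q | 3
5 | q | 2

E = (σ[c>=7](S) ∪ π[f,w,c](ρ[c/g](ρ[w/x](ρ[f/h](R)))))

Per-node cardinality:
  S → 4
  σ[c>=7](S) → 0
  R → 4
  ρ[f/h](R) → 4
  ρ[w/x](ρ[f/h](R)) → 4
  ρ[c/g](ρ[w/x](ρ[f/h](R))) → 4
  π[f,w,c](ρ[c/g](ρ[w/x](ρ[f/h](R)))) → 4
  (σ[c>=7](S) ∪ π[f,w,c](ρ[c/g](ρ[w/x](ρ[f/h](R))))) → 4

|E| = 4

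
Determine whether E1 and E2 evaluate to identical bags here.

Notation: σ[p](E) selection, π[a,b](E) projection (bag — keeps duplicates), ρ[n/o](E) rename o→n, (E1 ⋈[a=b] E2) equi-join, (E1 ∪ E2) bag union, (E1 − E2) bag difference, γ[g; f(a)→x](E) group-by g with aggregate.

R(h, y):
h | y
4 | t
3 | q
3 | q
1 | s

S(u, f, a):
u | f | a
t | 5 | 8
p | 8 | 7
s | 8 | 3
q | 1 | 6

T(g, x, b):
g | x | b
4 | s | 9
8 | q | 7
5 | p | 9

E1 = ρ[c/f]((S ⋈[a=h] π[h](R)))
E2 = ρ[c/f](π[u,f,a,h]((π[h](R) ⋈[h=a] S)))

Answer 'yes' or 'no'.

E1 subexpression sizes:
  S → 4
  R → 4
  π[h](R) → 4
  (S ⋈[a=h] π[h](R)) → 2
  ρ[c/f]((S ⋈[a=h] π[h](R))) → 2
E2 subexpression sizes:
  R → 4
  π[h](R) → 4
  S → 4
  (π[h](R) ⋈[h=a] S) → 2
  π[u,f,a,h]((π[h](R) ⋈[h=a] S)) → 2
  ρ[c/f](π[u,f,a,h]((π[h](R) ⋈[h=a] S))) → 2

E1 and E2 produce the same multiset:
u | c | a | h
s | 8 | 3 | 3
s | 8 | 3 | 3

yes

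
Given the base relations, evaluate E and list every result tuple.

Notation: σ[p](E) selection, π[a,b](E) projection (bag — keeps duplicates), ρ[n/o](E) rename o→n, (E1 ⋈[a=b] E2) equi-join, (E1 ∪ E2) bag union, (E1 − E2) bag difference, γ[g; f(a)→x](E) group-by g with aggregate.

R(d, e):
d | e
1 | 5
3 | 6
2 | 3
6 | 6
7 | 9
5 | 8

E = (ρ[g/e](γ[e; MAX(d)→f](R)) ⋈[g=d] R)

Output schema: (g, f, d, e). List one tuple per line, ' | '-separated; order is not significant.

Per-node cardinality:
  R → 6
  γ[e; MAX(d)→f](R) → 5
  ρ[g/e](γ[e; MAX(d)→f](R)) → 5
  R → 6
  (ρ[g/e](γ[e; MAX(d)→f](R)) ⋈[g=d] R) → 3

== RESULT ==
g | f | d | e
3 | 2 | 3 | 6
5 | 1 | 5 | 8
6 | 6 | 6 | 6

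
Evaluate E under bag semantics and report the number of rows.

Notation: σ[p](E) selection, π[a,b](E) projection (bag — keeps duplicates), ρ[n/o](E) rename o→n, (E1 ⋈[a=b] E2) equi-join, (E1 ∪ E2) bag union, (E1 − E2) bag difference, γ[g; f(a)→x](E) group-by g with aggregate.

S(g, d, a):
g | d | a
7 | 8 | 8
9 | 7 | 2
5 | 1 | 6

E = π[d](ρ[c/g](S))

Per-node cardinality:
  S → 3
  ρ[c/g](S) → 3
  π[d](ρ[c/g](S)) → 3

|E| = 3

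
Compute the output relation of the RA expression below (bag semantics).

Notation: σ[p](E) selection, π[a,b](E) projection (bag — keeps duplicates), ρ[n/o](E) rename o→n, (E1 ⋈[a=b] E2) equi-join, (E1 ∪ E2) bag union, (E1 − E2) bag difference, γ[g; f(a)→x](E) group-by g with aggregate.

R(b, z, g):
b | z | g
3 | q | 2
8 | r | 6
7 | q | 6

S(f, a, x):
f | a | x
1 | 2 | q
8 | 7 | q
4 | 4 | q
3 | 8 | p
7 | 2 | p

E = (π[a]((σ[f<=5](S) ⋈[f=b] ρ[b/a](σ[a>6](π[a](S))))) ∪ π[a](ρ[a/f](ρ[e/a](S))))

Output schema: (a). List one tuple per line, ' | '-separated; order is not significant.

Per-node cardinality:
  S → 5
  σ[f<=5](S) → 3
  S → 5
  π[a](S) → 5
  σ[a>6](π[a](S)) → 2
  ρ[b/a](σ[a>6](π[a](S))) → 2
  (σ[f<=5](S) ⋈[f=b] ρ[b/a](σ[a>6](π[a](S)))) → 0
  π[a]((σ[f<=5](S) ⋈[f=b] ρ[b/a](σ[a>6](π[a](S))))) → 0
  S → 5
  ρ[e/a](S) → 5
  ρ[a/f](ρ[e/a](S)) → 5
  π[a](ρ[a/f](ρ[e/a](S))) → 5
  (π[a]((σ[f<=5](S) ⋈[f=b] ρ[b/a](σ[a>6](π[a](S))))) ∪ π[a](ρ[a/f](ρ[e/a](S)))) → 5

== RESULT ==
a
1
3
4
7
8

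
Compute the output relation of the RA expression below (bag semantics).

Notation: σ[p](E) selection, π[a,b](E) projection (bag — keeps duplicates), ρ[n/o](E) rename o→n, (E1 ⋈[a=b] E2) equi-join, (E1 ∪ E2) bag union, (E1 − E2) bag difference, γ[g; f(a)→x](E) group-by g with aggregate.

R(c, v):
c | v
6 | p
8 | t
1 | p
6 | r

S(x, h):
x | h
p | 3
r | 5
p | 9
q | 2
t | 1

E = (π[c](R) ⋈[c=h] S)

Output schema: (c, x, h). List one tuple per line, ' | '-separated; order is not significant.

Row counts bottom-up:
  R → 4
  π[c](R) → 4
  S → 5
  (π[c](R) ⋈[c=h] S) → 1

== RESULT ==
c | x | h
1 | t | 1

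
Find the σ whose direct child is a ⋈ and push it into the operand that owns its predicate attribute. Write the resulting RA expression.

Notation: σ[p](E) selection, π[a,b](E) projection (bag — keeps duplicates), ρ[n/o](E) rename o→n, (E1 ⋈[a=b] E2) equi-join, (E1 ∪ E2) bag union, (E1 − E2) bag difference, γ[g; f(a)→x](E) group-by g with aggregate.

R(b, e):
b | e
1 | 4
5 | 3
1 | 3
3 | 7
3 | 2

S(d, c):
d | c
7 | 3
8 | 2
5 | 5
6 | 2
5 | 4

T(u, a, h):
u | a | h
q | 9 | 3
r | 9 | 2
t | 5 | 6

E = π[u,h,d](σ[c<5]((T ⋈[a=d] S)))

σ filters on c, owned by the right side.
E' = π[u,h,d]((T ⋈[a=d] σ[c<5](S)))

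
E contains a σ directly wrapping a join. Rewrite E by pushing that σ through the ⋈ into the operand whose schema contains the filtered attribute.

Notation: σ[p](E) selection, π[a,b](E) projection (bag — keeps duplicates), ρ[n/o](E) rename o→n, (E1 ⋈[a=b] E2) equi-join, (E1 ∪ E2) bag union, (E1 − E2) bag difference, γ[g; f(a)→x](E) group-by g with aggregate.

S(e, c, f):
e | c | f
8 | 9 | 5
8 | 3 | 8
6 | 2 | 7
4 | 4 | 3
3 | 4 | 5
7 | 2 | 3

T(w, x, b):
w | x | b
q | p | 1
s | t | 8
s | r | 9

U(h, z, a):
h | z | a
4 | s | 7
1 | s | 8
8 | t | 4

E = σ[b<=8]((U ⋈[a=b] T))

σ filters on b, owned by the right side.
E' = (U ⋈[a=b] σ[b<=8](T))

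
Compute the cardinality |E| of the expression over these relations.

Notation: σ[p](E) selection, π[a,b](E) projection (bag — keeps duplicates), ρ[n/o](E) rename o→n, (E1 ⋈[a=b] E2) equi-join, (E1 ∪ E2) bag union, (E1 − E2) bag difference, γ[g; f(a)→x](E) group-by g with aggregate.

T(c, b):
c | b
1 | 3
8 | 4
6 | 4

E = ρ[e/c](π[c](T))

Row counts bottom-up:
  T → 3
  π[c](T) → 3
  ρ[e/c](π[c](T)) → 3

|E| = 3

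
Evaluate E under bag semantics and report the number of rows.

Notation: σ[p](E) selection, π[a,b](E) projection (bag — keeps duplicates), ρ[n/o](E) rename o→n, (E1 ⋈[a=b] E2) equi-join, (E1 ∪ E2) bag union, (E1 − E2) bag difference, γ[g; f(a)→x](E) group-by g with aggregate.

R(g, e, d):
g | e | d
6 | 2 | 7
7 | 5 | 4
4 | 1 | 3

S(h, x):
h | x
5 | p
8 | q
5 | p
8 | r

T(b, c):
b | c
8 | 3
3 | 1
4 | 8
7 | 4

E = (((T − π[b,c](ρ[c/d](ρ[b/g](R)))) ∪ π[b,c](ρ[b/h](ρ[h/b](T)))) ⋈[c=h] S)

Row counts bottom-up:
  T → 4
  R → 3
  ρ[b/g](R) → 3
  ρ[c/d](ρ[b/g](R)) → 3
  π[b,c](ρ[c/d](ρ[b/g](R))) → 3
  (T − π[b,c](ρ[c/d](ρ[b/g](R)))) → 3
  T → 4
  ρ[h/b](T) → 4
  ρ[b/h](ρ[h/b](T)) → 4
  π[b,c](ρ[b/h](ρ[h/b](T))) → 4
  ((T − π[b,c](ρ[c/d](ρ[b/g](R)))) ∪ π[b,c](ρ[b/h](ρ[h/b](T)))) → 7
  S → 4
  (((T − π[b,c](ρ[c/d](ρ[b/g](R)))) ∪ π[b,c](ρ[b/h](ρ[h/b](T)))) ⋈[c=h] S) → 4

|E| = 4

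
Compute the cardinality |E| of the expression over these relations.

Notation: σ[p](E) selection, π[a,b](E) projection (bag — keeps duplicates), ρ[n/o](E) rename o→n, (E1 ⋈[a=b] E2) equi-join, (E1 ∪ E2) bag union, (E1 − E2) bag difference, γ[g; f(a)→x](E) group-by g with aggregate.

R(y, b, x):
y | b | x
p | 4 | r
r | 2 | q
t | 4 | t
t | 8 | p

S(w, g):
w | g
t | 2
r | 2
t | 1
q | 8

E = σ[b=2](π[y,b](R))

Per-node cardinality:
  R → 4
  π[y,b](R) → 4
  σ[b=2](π[y,b](R)) → 1

|E| = 1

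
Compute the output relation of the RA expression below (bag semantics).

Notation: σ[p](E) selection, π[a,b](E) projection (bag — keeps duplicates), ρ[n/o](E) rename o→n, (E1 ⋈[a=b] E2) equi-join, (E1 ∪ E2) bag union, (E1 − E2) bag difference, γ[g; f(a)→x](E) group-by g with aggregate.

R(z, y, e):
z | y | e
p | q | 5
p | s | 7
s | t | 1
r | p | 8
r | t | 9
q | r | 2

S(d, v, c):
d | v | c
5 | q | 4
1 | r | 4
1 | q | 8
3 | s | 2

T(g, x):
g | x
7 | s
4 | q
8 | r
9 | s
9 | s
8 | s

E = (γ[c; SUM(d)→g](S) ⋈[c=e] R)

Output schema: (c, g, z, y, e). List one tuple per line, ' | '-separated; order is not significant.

Per-node cardinality:
  S → 4
  γ[c; SUM(d)→g](S) → 3
  R → 6
  (γ[c; SUM(d)→g](S) ⋈[c=e] R) → 2

== RESULT ==
c | g | z | y | e
2 | 3 | q | r | 2
8 | 1 | r | p | 8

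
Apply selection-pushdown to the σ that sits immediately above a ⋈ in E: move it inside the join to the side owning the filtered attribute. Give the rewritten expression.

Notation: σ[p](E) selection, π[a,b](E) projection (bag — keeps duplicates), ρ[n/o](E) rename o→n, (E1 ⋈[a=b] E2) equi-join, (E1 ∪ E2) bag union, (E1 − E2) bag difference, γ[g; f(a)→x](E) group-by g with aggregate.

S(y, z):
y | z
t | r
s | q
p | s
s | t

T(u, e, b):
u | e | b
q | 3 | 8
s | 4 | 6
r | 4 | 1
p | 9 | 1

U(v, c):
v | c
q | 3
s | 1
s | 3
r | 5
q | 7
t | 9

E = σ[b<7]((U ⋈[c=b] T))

σ filters on b, owned by the right side.
E' = (U ⋈[c=b] σ[b<7](T))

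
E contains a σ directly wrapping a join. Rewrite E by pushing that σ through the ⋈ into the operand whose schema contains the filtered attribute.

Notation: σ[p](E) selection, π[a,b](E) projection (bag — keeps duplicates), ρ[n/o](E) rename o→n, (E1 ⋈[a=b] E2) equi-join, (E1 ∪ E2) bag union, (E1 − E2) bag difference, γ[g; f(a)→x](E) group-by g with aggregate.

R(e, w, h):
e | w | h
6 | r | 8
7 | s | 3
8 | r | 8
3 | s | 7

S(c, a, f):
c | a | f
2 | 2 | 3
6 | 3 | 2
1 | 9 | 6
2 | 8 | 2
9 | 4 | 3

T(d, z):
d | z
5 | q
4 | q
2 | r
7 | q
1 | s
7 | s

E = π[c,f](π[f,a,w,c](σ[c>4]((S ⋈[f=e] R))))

σ filters on c, owned by the left side.
E' = π[c,f](π[f,a,w,c]((σ[c>4](S) ⋈[f=e] R)))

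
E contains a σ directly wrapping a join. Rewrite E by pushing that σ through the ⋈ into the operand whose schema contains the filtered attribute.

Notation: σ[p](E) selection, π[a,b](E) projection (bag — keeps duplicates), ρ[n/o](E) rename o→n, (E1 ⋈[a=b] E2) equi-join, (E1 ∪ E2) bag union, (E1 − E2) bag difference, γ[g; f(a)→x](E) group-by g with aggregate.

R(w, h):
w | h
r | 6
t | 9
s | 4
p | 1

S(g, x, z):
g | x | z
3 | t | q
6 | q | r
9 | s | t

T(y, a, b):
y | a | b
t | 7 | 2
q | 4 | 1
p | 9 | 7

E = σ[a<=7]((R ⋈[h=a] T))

σ filters on a, owned by the right side.
E' = (R ⋈[h=a] σ[a<=7](T))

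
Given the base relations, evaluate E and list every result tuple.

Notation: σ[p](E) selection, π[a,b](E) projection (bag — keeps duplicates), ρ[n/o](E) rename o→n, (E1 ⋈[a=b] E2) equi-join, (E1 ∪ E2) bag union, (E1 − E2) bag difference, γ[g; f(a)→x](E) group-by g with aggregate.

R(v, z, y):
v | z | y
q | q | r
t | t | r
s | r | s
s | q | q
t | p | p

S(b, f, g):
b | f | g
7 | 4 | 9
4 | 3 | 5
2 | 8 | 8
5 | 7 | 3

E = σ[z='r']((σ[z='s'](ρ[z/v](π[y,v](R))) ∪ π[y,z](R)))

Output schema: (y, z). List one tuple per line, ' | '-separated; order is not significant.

Per-node cardinality:
  R → 5
  π[y,v](R) → 5
  ρ[z/v](π[y,v](R)) → 5
  σ[z='s'](ρ[z/v](π[y,v](R))) → 2
  R → 5
  π[y,z](R) → 5
  (σ[z='s'](ρ[z/v](π[y,v](R))) ∪ π[y,z](R)) → 7
  σ[z='r']((σ[z='s'](ρ[z/v](π[y,v](R))) ∪ π[y,z](R))) → 1

== RESULT ==
y | z
s | r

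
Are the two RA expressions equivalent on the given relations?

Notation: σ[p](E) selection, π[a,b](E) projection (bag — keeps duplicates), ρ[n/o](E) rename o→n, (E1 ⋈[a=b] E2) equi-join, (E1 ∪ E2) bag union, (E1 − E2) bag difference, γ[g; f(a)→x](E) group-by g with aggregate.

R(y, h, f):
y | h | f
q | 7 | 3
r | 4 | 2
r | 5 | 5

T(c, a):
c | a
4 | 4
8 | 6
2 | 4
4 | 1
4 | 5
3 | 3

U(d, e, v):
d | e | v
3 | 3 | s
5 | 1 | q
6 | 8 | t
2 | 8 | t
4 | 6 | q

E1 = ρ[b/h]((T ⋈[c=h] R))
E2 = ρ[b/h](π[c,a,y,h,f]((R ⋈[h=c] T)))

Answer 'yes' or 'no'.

E1 subexpression sizes:
  T → 6
  R → 3
  (T ⋈[c=h] R) → 3
  ρ[b/h]((T ⋈[c=h] R)) → 3
E2 subexpression sizes:
  R → 3
  T → 6
  (R ⋈[h=c] T) → 3
  π[c,a,y,h,f]((R ⋈[h=c] T)) → 3
  ρ[b/h](π[c,a,y,h,f]((R ⋈[h=c] T))) → 3

E1 and E2 produce the same multiset:
c | a | y | b | f
4 | 1 | r | 4 | 2
4 | 4 | r | 4 | 2
4 | 5 | r | 4 | 2

yes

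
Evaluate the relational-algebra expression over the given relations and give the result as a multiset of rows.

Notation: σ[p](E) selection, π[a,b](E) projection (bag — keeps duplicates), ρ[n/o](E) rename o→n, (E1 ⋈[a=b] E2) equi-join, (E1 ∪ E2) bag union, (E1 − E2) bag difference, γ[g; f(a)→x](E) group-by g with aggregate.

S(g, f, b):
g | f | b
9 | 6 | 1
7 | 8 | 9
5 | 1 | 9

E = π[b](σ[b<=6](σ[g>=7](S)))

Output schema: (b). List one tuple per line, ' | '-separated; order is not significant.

Subexpression sizes:
  S → 3
  σ[g>=7](S) → 2
  σ[b<=6](σ[g>=7](S)) → 1
  π[b](σ[b<=6](σ[g>=7](S))) → 1

== RESULT ==
b
1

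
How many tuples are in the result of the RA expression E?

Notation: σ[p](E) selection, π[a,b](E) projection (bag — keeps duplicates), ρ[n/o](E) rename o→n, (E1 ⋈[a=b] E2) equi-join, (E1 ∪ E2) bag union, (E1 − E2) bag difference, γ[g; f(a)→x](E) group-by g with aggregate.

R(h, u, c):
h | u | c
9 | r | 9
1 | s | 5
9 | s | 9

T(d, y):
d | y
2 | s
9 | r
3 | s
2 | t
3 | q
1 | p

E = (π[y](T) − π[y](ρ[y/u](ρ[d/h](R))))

Stepwise |·|:
  T → 6
  π[y](T) → 6
  R → 3
  ρ[d/h](R) → 3
  ρ[y/u](ρ[d/h](R)) → 3
  π[y](ρ[y/u](ρ[d/h](R))) → 3
  (π[y](T) − π[y](ρ[y/u](ρ[d/h](R)))) → 3

|E| = 3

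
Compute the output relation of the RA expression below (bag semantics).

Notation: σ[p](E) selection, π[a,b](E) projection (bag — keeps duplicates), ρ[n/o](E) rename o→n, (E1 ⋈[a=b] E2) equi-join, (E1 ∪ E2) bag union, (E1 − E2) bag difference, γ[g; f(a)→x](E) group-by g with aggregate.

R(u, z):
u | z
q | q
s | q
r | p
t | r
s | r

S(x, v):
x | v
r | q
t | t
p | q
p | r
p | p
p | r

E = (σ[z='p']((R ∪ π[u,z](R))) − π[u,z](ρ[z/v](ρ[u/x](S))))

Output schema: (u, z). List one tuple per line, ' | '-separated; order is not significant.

Subexpression sizes:
  R → 5
  R → 5
  π[u,z](R) → 5
  (R ∪ π[u,z](R)) → 10
  σ[z='p']((R ∪ π[u,z](R))) → 2
  S → 6
  ρ[u/x](S) → 6
  ρ[z/v](ρ[u/x](S)) → 6
  π[u,z](ρ[z/v](ρ[u/x](S))) → 6
  (σ[z='p']((R ∪ π[u,z](R))) − π[u,z](ρ[z/v](ρ[u/x](S)))) → 2

== RESULT ==
u | z
r | p
r | p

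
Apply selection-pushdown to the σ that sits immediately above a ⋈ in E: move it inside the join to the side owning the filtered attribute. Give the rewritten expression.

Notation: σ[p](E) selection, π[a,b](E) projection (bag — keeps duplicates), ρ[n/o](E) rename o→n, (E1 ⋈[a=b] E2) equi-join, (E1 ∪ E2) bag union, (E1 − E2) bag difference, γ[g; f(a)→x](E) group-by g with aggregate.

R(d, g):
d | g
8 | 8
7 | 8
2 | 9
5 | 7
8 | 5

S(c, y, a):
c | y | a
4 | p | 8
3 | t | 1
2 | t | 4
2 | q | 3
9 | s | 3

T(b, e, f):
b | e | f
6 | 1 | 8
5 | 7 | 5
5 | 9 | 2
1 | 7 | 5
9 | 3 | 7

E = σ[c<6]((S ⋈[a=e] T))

σ filters on c, owned by the left side.
E' = (σ[c<6](S) ⋈[a=e] T)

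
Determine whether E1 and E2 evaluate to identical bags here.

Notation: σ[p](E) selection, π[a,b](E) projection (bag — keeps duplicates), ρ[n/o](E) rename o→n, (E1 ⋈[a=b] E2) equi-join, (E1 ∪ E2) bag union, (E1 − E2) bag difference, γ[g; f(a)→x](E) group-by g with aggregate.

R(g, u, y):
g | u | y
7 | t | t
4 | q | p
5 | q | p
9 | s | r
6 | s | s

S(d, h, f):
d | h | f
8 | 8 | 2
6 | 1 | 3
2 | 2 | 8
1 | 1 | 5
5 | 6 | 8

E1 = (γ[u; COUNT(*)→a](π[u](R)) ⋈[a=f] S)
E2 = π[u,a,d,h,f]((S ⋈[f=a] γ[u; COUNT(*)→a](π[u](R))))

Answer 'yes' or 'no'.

E1 stepwise |·|:
  R → 5
  π[u](R) → 5
  γ[u; COUNT(*)→a](π[u](R)) → 3
  S → 5
  (γ[u; COUNT(*)→a](π[u](R)) ⋈[a=f] S) → 2
E2 stepwise |·|:
  S → 5
  R → 5
  π[u](R) → 5
  γ[u; COUNT(*)→a](π[u](R)) → 3
  (S ⋈[f=a] γ[u; COUNT(*)→a](π[u](R))) → 2
  π[u,a,d,h,f]((S ⋈[f=a] γ[u; COUNT(*)→a](π[u](R)))) → 2

E1 and E2 produce the same multiset:
u | a | d | h | f
q | 2 | 8 | 8 | 2
s | 2 | 8 | 8 | 2

yes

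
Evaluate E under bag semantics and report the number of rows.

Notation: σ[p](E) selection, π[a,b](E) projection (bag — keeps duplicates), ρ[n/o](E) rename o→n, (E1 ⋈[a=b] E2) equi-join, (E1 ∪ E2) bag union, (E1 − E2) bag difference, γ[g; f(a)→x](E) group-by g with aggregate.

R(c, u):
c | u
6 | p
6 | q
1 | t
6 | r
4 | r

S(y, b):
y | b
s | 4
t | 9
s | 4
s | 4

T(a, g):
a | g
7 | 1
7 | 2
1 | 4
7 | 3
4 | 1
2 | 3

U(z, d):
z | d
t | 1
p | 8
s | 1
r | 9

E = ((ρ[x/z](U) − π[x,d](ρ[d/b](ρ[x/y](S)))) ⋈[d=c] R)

Stepwise |·|:
  U → 4
  ρ[x/z](U) → 4
  S → 4
  ρ[x/y](S) → 4
  ρ[d/b](ρ[x/y](S)) → 4
  π[x,d](ρ[d/b](ρ[x/y](S))) → 4
  (ρ[x/z](U) − π[x,d](ρ[d/b](ρ[x/y](S)))) → 4
  R → 5
  ((ρ[x/z](U) − π[x,d](ρ[d/b](ρ[x/y](S)))) ⋈[d=c] R) → 2

|E| = 2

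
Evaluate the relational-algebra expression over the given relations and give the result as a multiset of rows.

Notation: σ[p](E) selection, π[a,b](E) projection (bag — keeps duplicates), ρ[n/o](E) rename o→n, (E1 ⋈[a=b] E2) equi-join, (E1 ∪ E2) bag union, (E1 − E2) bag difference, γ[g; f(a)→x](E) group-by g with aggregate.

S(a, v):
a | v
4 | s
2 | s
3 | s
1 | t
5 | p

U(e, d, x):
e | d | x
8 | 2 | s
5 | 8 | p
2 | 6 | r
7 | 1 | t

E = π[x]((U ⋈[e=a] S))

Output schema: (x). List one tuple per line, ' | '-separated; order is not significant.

Per-node cardinality:
  U → 4
  S → 5
  (U ⋈[e=a] S) → 2
  π[x]((U ⋈[e=a] S)) → 2

== RESULT ==
x
p
r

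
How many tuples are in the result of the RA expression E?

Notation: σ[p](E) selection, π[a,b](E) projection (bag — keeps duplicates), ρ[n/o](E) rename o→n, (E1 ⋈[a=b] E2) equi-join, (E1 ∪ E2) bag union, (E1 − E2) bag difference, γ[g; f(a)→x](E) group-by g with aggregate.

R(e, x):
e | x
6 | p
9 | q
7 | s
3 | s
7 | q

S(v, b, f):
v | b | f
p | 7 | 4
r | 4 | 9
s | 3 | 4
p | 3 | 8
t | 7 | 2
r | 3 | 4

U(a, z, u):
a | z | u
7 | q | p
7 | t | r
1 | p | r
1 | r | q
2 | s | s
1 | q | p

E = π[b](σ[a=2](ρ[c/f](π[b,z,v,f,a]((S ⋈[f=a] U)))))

Stepwise |·|:
  S → 6
  U → 6
  (S ⋈[f=a] U) → 1
  π[b,z,v,f,a]((S ⋈[f=a] U)) → 1
  ρ[c/f](π[b,z,v,f,a]((S ⋈[f=a] U))) → 1
  σ[a=2](ρ[c/f](π[b,z,v,f,a]((S ⋈[f=a] U)))) → 1
  π[b](σ[a=2](ρ[c/f](π[b,z,v,f,a]((S ⋈[f=a] U))))) → 1

|E| = 1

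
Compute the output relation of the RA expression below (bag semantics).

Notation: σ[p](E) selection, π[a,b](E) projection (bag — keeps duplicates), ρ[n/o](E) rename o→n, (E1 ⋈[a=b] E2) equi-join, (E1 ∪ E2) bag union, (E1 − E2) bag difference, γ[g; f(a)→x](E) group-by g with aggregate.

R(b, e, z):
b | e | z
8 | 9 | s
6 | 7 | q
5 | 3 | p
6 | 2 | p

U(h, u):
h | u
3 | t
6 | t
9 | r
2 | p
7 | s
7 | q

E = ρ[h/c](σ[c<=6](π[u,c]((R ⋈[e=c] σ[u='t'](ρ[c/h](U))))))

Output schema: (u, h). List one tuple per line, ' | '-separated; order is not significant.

Stepwise |·|:
  R → 4
  U → 6
  ρ[c/h](U) → 6
  σ[u='t'](ρ[c/h](U)) → 2
  (R ⋈[e=c] σ[u='t'](ρ[c/h](U))) → 1
  π[u,c]((R ⋈[e=c] σ[u='t'](ρ[c/h](U)))) → 1
  σ[c<=6](π[u,c]((R ⋈[e=c] σ[u='t'](ρ[c/h](U))))) → 1
  ρ[h/c](σ[c<=6](π[u,c]((R ⋈[e=c] σ[u='t'](ρ[c/h](U)))))) → 1

== RESULT ==
u | h
t | 3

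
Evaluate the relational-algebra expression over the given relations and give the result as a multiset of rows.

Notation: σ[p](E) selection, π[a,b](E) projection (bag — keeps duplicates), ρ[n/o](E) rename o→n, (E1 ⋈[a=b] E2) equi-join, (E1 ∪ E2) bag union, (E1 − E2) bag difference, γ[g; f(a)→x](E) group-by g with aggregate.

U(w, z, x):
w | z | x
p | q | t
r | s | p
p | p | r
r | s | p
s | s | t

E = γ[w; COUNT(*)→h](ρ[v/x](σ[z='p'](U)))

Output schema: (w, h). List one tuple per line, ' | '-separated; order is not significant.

Stepwise |·|:
  U → 5
  σ[z='p'](U) → 1
  ρ[v/x](σ[z='p'](U)) → 1
  γ[w; COUNT(*)→h](ρ[v/x](σ[z='p'](U))) → 1

== RESULT ==
w | h
p | 1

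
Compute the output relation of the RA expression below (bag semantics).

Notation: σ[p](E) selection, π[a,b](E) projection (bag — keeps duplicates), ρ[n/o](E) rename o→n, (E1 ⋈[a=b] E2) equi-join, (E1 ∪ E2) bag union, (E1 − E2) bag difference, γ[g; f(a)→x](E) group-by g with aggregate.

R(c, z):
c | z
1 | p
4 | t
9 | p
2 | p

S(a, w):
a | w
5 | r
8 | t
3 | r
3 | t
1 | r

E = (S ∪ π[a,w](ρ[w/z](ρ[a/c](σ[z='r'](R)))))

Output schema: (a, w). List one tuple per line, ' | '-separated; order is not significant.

Subexpression sizes:
  S → 5
  R → 4
  σ[z='r'](R) → 0
  ρ[a/c](σ[z='r'](R)) → 0
  ρ[w/z](ρ[a/c](σ[z='r'](R))) → 0
  π[a,w](ρ[w/z](ρ[a/c](σ[z='r'](R)))) → 0
  (S ∪ π[a,w](ρ[w/z](ρ[a/c](σ[z='r'](R))))) → 5

== RESULT ==
a | w
1 | r
3 | r
3 | t
5 | r
8 | t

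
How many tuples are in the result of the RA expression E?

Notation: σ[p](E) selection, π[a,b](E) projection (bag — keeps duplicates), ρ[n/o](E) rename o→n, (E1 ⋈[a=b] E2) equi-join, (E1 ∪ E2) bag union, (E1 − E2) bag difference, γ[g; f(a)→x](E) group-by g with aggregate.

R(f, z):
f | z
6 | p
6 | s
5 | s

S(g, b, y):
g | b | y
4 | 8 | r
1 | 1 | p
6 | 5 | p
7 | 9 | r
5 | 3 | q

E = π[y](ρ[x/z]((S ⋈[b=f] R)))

Per-node cardinality:
  S → 5
  R → 3
  (S ⋈[b=f] R) → 1
  ρ[x/z]((S ⋈[b=f] R)) → 1
  π[y](ρ[x/z]((S ⋈[b=f] R))) → 1

|E| = 1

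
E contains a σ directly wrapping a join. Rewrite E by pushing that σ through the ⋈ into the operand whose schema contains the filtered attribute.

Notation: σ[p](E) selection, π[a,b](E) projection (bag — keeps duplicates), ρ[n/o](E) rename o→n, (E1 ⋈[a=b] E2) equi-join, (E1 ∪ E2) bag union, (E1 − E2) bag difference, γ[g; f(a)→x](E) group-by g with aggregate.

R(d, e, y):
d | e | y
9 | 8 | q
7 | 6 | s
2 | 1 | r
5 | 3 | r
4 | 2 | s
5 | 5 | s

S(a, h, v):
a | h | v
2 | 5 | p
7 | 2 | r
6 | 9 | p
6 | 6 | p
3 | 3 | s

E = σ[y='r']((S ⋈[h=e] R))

σ filters on y, owned by the right side.
E' = (S ⋈[h=e] σ[y='r'](R))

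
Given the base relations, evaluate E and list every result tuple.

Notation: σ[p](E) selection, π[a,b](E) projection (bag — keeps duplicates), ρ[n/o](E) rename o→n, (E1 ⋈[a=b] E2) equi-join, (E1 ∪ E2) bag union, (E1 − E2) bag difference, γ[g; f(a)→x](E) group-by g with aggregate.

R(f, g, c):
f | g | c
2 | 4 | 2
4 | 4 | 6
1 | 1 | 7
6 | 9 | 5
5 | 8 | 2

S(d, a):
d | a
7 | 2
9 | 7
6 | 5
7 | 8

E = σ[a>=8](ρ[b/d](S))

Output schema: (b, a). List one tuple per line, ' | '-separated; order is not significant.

Stepwise |·|:
  S → 4
  ρ[b/d](S) → 4
  σ[a>=8](ρ[b/d](S)) → 1

== RESULT ==
b | a
7 | 8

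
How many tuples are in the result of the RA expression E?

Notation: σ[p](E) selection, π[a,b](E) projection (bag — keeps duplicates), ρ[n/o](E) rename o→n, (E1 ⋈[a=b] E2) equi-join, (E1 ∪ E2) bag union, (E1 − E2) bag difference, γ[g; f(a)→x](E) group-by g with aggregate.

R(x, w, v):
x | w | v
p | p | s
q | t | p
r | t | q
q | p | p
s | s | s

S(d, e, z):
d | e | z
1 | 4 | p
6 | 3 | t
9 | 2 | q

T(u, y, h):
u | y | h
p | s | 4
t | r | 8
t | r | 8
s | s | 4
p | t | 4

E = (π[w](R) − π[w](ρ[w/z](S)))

Subexpression sizes:
  R → 5
  π[w](R) → 5
  S → 3
  ρ[w/z](S) → 3
  π[w](ρ[w/z](S)) → 3
  (π[w](R) − π[w](ρ[w/z](S))) → 3

|E| = 3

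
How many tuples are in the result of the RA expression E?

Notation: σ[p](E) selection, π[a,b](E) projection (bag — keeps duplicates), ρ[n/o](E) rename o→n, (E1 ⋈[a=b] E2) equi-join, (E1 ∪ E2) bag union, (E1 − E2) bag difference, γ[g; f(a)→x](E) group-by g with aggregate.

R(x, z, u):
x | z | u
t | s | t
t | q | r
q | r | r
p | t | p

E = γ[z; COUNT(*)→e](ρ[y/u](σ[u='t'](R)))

Per-node cardinality:
  R → 4
  σ[u='t'](R) → 1
  ρ[y/u](σ[u='t'](R)) → 1
  γ[z; COUNT(*)→e](ρ[y/u](σ[u='t'](R))) → 1

|E| = 1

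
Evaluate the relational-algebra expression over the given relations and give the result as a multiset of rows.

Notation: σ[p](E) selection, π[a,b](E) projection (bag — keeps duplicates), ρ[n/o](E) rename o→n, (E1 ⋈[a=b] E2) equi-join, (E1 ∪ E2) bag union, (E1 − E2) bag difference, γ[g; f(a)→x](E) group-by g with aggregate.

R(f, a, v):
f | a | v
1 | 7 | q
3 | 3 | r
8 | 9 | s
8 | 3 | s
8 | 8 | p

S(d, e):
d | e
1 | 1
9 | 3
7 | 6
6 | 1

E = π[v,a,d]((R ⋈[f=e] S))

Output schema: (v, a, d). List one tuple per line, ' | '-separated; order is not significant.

Stepwise |·|:
  R → 5
  S → 4
  (R ⋈[f=e] S) → 3
  π[v,a,d]((R ⋈[f=e] S)) → 3

== RESULT ==
v | a | d
q | 7 | 1
q | 7 | 6
r | 3 | 9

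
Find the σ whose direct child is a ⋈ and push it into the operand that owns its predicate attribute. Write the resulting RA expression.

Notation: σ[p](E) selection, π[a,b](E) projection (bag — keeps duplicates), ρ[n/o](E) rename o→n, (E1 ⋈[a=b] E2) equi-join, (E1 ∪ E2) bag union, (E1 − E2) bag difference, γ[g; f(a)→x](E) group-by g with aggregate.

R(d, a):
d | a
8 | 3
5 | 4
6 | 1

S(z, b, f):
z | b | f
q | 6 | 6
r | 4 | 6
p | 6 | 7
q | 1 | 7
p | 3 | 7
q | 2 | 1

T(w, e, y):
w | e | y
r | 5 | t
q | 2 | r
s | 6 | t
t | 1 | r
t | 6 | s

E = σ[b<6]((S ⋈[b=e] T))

σ filters on b, owned by the left side.
E' = (σ[b<6](S) ⋈[b=e] T)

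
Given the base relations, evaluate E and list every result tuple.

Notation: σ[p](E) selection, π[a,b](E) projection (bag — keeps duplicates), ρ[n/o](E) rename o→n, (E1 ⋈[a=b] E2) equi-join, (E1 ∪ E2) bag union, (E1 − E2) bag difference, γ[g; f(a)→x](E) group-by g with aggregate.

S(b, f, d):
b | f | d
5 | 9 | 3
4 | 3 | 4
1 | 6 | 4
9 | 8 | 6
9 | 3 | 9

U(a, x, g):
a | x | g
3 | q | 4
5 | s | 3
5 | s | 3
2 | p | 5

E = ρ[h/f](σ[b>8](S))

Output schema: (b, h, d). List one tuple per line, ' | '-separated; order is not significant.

Subexpression sizes:
  S → 5
  σ[b>8](S) → 2
  ρ[h/f](σ[b>8](S)) → 2

== RESULT ==
b | h | d
9 | 3 | 9
9 | 8 | 6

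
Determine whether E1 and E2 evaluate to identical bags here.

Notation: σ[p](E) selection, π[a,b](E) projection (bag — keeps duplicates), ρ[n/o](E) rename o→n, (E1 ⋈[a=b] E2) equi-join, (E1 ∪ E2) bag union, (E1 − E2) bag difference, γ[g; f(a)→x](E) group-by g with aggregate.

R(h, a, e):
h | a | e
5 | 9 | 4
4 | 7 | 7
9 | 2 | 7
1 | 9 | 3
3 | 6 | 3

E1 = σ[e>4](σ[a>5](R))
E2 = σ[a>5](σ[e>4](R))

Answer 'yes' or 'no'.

E1 row counts bottom-up:
  R → 5
  σ[a>5](R) → 4
  σ[e>4](σ[a>5](R)) → 1
E2 row counts bottom-up:
  R → 5
  σ[e>4](R) → 2
  σ[a>5](σ[e>4](R)) → 1

E1 and E2 produce the same multiset:
h | a | e
4 | 7 | 7

yes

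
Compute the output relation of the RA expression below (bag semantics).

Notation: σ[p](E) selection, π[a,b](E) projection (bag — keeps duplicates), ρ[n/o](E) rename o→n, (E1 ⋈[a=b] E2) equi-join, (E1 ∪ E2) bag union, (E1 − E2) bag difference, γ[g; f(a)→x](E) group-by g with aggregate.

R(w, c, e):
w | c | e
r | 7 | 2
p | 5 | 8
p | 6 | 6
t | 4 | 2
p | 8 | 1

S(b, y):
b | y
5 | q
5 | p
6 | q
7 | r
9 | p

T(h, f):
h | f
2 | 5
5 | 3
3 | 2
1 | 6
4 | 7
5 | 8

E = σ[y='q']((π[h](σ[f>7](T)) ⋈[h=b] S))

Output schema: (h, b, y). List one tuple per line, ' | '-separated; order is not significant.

Stepwise |·|:
  T → 6
  σ[f>7](T) → 1
  π[h](σ[f>7](T)) → 1
  S → 5
  (π[h](σ[f>7](T)) ⋈[h=b] S) → 2
  σ[y='q']((π[h](σ[f>7](T)) ⋈[h=b] S)) → 1

== RESULT ==
h | b | y
5 | 5 | q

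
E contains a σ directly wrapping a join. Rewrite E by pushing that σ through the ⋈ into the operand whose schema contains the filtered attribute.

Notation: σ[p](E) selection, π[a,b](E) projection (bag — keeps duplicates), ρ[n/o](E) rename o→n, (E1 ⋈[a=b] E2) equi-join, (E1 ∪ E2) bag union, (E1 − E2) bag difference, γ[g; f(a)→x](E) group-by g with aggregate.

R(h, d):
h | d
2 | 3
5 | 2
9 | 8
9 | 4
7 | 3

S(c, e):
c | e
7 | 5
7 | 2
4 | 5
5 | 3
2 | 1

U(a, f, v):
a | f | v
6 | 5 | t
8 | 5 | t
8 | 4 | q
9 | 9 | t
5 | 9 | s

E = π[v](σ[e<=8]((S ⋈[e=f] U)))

σ filters on e, owned by the left side.
E' = π[v]((σ[e<=8](S) ⋈[e=f] U))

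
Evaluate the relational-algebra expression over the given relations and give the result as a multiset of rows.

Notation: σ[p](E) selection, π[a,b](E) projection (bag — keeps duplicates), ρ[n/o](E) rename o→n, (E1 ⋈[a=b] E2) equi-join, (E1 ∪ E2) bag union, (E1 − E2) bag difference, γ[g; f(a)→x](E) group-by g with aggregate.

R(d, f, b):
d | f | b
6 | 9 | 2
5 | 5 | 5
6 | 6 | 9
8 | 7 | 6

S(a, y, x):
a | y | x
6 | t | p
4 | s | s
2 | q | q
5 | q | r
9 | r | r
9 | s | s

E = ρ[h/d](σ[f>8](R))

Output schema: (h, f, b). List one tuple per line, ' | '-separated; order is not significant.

Row counts bottom-up:
  R → 4
  σ[f>8](R) → 1
  ρ[h/d](σ[f>8](R)) → 1

== RESULT ==
h | f | b
6 | 9 | 2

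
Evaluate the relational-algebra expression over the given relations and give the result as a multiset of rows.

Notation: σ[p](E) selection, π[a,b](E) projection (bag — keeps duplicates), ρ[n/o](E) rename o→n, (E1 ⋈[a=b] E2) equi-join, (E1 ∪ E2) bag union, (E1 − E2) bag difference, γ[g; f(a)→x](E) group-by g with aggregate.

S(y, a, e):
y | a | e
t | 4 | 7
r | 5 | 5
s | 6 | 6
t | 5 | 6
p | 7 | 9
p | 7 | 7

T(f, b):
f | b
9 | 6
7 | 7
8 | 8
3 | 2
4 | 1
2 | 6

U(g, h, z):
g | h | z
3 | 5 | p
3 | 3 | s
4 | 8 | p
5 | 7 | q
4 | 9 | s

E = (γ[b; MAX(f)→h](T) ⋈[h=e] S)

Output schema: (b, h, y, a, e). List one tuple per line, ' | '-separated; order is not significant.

Subexpression sizes:
  T → 6
  γ[b; MAX(f)→h](T) → 5
  S → 6
  (γ[b; MAX(f)→h](T) ⋈[h=e] S) → 3

== RESULT ==
b | h | y | a | e
6 | 9 | p | 7 | 9
7 | 7 | p | 7 | 7
7 | 7 | t | 4 | 7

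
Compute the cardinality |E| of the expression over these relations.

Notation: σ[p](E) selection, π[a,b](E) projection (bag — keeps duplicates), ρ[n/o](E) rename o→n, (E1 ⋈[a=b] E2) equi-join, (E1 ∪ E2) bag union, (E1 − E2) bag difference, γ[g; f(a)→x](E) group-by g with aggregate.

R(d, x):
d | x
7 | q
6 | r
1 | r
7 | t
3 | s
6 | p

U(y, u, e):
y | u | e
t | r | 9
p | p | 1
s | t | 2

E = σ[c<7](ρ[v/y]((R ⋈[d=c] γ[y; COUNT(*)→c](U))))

Row counts bottom-up:
  R → 6
  U → 3
  γ[y; COUNT(*)→c](U) → 3
  (R ⋈[d=c] γ[y; COUNT(*)→c](U)) → 3
  ρ[v/y]((R ⋈[d=c] γ[y; COUNT(*)→c](U))) → 3
  σ[c<7](ρ[v/y]((R ⋈[d=c] γ[y; COUNT(*)→c](U)))) → 3

|E| = 3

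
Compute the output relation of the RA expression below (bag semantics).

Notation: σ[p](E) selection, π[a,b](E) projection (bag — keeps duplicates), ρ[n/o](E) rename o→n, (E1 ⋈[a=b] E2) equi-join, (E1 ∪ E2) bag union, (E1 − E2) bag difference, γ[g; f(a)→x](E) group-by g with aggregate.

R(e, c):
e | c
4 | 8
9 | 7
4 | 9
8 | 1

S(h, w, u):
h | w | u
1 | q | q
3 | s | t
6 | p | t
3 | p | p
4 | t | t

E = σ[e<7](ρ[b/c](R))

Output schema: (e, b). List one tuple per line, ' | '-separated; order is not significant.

Subexpression sizes:
  R → 4
  ρ[b/c](R) → 4
  σ[e<7](ρ[b/c](R)) → 2

== RESULT ==
e | b
4 | 8
4 | 9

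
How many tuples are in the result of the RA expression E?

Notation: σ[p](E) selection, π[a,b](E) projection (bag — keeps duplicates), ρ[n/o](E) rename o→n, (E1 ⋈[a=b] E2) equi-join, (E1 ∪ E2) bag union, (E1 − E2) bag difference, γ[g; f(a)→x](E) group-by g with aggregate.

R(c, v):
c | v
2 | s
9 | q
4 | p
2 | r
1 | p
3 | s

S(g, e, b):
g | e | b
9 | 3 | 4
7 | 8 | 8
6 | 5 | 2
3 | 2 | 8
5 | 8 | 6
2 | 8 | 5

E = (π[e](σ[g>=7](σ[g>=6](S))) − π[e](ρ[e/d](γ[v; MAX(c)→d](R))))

Row counts bottom-up:
  S → 6
  σ[g>=6](S) → 3
  σ[g>=7](σ[g>=6](S)) → 2
  π[e](σ[g>=7](σ[g>=6](S))) → 2
  R → 6
  γ[v; MAX(c)→d](R) → 4
  ρ[e/d](γ[v; MAX(c)→d](R)) → 4
  π[e](ρ[e/d](γ[v; MAX(c)→d](R))) → 4
  (π[e](σ[g>=7](σ[g>=6](S))) − π[e](ρ[e/d](γ[v; MAX(c)→d](R)))) → 1

|E| = 1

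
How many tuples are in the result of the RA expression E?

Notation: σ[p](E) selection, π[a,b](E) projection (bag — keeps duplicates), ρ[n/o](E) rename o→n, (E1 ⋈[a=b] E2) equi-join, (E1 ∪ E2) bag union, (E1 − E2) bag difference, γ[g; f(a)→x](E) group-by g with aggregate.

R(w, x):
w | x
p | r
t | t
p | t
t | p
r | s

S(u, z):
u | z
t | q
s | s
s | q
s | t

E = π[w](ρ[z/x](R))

Row counts bottom-up:
  R → 5
  ρ[z/x](R) → 5
  π[w](ρ[z/x](R)) → 5

|E| = 5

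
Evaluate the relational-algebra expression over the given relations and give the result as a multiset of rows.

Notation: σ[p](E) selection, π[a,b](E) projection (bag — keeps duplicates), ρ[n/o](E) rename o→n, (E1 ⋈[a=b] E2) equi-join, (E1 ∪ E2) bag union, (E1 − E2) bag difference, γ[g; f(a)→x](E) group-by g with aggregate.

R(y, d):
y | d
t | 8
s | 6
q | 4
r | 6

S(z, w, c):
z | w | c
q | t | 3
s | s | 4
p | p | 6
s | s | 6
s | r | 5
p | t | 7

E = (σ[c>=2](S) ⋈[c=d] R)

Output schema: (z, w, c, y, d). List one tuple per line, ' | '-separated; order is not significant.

Subexpression sizes:
  S → 6
  σ[c>=2](S) → 6
  R → 4
  (σ[c>=2](S) ⋈[c=d] R) → 5

== RESULT ==
z | w | c | y | d
p | p | 6 | r | 6
p | p | 6 | s | 6
s | s | 4 | q | 4
s | s | 6 | r | 6
s | s | 6 | s | 6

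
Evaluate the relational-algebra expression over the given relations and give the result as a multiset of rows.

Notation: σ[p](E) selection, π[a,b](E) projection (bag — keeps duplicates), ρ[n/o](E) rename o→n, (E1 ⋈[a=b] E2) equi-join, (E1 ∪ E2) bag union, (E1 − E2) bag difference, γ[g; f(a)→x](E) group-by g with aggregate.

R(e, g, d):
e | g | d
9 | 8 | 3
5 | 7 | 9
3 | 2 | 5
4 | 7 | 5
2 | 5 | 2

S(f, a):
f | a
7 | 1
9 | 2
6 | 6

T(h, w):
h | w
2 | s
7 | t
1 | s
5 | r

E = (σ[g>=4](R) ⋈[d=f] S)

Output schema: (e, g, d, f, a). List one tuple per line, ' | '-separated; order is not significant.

Row counts bottom-up:
  R → 5
  σ[g>=4](R) → 4
  S → 3
  (σ[g>=4](R) ⋈[d=f] S) → 1

== RESULT ==
e | g | d | f | a
5 | 7 | 9 | 9 | 2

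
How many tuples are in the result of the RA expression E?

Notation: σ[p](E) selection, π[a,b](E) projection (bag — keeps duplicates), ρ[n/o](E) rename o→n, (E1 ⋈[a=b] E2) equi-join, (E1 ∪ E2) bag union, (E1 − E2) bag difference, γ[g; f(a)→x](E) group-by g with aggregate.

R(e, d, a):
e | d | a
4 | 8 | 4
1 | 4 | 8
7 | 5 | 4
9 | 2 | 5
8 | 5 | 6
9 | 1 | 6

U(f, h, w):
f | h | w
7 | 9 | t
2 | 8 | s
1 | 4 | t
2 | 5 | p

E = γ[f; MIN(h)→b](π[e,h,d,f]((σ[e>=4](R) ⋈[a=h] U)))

Per-node cardinality:
  R → 6
  σ[e>=4](R) → 5
  U → 4
  (σ[e>=4](R) ⋈[a=h] U) → 3
  π[e,h,d,f]((σ[e>=4](R) ⋈[a=h] U)) → 3
  γ[f; MIN(h)→b](π[e,h,d,f]((σ[e>=4](R) ⋈[a=h] U))) → 2

|E| = 2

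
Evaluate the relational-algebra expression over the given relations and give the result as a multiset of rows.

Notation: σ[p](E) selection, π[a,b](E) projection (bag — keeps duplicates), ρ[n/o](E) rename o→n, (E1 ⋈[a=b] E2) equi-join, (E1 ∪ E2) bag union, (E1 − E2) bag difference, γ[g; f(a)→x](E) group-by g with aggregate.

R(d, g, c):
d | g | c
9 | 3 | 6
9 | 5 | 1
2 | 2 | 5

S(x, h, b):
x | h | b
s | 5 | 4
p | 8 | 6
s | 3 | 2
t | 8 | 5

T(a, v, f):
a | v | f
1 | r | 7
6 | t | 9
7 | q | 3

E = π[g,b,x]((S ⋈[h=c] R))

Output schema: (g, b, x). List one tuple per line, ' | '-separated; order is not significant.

Row counts bottom-up:
  S → 4
  R → 3
  (S ⋈[h=c] R) → 1
  π[g,b,x]((S ⋈[h=c] R)) → 1

== RESULT ==
g | b | x
2 | 4 | s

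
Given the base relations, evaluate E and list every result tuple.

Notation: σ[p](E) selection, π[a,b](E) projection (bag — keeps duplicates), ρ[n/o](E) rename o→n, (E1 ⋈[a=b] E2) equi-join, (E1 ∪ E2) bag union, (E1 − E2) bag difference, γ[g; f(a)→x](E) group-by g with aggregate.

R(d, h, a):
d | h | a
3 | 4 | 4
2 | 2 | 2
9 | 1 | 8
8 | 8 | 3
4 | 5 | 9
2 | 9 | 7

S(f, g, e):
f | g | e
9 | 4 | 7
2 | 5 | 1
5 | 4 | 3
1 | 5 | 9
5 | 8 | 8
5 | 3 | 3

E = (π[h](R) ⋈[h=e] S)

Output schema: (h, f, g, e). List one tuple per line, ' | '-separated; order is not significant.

Stepwise |·|:
  R → 6
  π[h](R) → 6
  S → 6
  (π[h](R) ⋈[h=e] S) → 3

== RESULT ==
h | f | g | e
1 | 2 | 5 | 1
8 | 5 | 8 | 8
9 | 1 | 5 | 9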